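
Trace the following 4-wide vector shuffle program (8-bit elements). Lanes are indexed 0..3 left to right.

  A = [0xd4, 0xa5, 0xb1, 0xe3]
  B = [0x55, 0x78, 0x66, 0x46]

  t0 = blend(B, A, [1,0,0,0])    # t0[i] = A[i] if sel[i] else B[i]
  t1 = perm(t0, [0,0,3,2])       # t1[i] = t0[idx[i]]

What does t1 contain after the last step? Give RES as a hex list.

→ t0 |d4|78|66|46|
→ t1 |d4|d4|46|66|

RES = [ 0xd4  0xd4  0x46  0x66 ]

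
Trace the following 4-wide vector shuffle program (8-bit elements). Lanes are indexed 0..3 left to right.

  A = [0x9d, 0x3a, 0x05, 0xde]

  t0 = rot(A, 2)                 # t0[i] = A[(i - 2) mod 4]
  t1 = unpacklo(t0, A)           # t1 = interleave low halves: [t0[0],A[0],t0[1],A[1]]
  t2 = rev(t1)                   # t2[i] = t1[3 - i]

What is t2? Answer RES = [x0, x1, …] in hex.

t0 = [0x05, 0xde, 0x9d, 0x3a]
t1 = [0x05, 0x9d, 0xde, 0x3a]
t2 = [0x3a, 0xde, 0x9d, 0x05]

RES = [ 0x3a  0xde  0x9d  0x05 ]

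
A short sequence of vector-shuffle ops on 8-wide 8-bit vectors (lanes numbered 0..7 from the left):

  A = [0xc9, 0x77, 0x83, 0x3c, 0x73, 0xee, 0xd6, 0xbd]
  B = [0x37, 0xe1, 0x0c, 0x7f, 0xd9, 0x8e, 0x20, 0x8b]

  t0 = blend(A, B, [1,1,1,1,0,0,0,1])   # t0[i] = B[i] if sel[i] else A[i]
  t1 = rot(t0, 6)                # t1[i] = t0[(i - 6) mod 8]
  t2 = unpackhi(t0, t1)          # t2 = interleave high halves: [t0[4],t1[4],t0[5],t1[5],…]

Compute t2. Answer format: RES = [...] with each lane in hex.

t0 = [0x37, 0xe1, 0x0c, 0x7f, 0x73, 0xee, 0xd6, 0x8b]
t1 = [0x0c, 0x7f, 0x73, 0xee, 0xd6, 0x8b, 0x37, 0xe1]
t2 = [0x73, 0xd6, 0xee, 0x8b, 0xd6, 0x37, 0x8b, 0xe1]

RES = [ 0x73  0xd6  0xee  0x8b  0xd6  0x37  0x8b  0xe1 ]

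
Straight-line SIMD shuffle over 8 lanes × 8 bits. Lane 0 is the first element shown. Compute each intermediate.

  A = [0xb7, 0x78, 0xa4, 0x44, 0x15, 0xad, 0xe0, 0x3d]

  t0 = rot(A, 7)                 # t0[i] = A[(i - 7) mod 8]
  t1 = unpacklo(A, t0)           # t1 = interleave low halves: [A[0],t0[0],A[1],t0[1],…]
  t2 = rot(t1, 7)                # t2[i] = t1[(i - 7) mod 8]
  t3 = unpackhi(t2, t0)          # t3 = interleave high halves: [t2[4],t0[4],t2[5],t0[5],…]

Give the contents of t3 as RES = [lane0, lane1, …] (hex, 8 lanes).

→ t0 |78|a4|44|15|ad|e0|3d|b7|
→ t1 |b7|78|78|a4|a4|44|44|15|
→ t2 |78|78|a4|a4|44|44|15|b7|
→ t3 |44|ad|44|e0|15|3d|b7|b7|

RES = [0x44, 0xad, 0x44, 0xe0, 0x15, 0x3d, 0xb7, 0xb7]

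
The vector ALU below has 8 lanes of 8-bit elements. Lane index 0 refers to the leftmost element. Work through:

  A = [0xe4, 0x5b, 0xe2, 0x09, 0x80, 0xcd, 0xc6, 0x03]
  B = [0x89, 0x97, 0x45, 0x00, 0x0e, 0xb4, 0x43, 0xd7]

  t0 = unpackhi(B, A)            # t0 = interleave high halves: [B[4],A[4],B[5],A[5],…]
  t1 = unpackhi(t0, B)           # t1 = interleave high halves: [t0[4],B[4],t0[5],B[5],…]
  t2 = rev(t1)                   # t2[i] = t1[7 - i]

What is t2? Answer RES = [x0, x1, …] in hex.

RES = [ 0xd7  0x03  0x43  0xd7  0xb4  0xc6  0x0e  0x43 ]

  t0: 0e 80 b4 cd 43 c6 d7 03
  t1: 43 0e c6 b4 d7 43 03 d7
  t2: d7 03 43 d7 b4 c6 0e 43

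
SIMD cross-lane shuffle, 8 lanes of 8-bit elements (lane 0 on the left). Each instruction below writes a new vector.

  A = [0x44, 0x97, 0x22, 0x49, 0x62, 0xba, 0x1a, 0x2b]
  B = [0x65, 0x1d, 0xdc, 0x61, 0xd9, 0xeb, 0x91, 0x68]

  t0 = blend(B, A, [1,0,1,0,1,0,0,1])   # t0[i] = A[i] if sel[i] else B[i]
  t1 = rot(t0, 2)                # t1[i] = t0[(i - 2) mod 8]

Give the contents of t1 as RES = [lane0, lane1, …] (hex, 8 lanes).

  t0: 44 1d 22 61 62 eb 91 2b
  t1: 91 2b 44 1d 22 61 62 eb

RES = [0x91, 0x2b, 0x44, 0x1d, 0x22, 0x61, 0x62, 0xeb]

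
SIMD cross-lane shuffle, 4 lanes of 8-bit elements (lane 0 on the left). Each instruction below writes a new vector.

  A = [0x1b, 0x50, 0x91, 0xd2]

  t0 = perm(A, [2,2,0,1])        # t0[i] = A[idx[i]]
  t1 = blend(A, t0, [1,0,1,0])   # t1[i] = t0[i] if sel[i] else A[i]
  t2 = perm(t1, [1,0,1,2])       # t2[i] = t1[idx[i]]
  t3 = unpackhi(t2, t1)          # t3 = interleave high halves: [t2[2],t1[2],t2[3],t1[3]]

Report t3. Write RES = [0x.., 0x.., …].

RES = [ 0x50  0x1b  0x1b  0xd2 ]

  t0: 91 91 1b 50
  t1: 91 50 1b d2
  t2: 50 91 50 1b
  t3: 50 1b 1b d2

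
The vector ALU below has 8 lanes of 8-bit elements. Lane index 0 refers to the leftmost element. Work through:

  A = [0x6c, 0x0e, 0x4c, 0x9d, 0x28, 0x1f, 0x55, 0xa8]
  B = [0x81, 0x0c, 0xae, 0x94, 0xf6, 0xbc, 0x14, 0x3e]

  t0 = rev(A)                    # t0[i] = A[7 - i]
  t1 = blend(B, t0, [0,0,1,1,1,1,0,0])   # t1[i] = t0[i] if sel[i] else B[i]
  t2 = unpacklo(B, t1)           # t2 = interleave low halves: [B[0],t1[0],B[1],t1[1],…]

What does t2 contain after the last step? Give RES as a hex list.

t0 = [0xa8, 0x55, 0x1f, 0x28, 0x9d, 0x4c, 0x0e, 0x6c]
t1 = [0x81, 0x0c, 0x1f, 0x28, 0x9d, 0x4c, 0x14, 0x3e]
t2 = [0x81, 0x81, 0x0c, 0x0c, 0xae, 0x1f, 0x94, 0x28]

RES = [0x81, 0x81, 0x0c, 0x0c, 0xae, 0x1f, 0x94, 0x28]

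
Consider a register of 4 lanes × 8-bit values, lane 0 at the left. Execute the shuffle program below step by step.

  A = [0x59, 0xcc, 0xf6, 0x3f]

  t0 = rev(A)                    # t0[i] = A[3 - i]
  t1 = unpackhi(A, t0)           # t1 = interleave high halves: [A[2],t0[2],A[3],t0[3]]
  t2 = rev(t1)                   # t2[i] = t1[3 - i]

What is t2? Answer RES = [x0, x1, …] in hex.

  t0: 3f f6 cc 59
  t1: f6 cc 3f 59
  t2: 59 3f cc f6

RES = [0x59, 0x3f, 0xcc, 0xf6]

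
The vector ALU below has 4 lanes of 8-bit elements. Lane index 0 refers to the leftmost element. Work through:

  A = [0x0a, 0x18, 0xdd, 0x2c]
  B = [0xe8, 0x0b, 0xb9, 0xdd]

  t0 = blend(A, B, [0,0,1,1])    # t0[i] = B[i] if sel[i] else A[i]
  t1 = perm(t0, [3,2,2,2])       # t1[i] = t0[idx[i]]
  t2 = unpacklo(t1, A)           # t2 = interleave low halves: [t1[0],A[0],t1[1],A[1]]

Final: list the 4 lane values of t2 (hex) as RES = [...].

→ t0 |0a|18|b9|dd|
→ t1 |dd|b9|b9|b9|
→ t2 |dd|0a|b9|18|

RES = [0xdd, 0x0a, 0xb9, 0x18]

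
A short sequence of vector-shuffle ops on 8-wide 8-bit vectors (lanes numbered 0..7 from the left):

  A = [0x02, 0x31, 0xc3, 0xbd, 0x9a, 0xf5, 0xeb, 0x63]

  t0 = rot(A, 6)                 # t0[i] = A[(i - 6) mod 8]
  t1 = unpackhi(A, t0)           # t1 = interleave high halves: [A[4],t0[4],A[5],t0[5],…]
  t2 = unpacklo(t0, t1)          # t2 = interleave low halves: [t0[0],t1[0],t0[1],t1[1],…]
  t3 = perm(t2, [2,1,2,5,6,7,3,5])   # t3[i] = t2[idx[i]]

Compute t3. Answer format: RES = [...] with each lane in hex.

RES = [0xbd, 0x9a, 0xbd, 0xf5, 0xf5, 0x63, 0xeb, 0xf5]

t0 = [0xc3, 0xbd, 0x9a, 0xf5, 0xeb, 0x63, 0x02, 0x31]
t1 = [0x9a, 0xeb, 0xf5, 0x63, 0xeb, 0x02, 0x63, 0x31]
t2 = [0xc3, 0x9a, 0xbd, 0xeb, 0x9a, 0xf5, 0xf5, 0x63]
t3 = [0xbd, 0x9a, 0xbd, 0xf5, 0xf5, 0x63, 0xeb, 0xf5]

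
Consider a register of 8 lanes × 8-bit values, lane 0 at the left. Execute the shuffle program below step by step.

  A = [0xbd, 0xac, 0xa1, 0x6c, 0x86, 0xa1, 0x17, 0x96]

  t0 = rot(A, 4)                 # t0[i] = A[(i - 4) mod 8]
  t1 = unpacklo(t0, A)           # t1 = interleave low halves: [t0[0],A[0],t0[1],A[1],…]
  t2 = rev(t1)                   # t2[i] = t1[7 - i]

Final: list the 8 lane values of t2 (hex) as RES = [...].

RES = [ 0x6c  0x96  0xa1  0x17  0xac  0xa1  0xbd  0x86 ]

t0 = [0x86, 0xa1, 0x17, 0x96, 0xbd, 0xac, 0xa1, 0x6c]
t1 = [0x86, 0xbd, 0xa1, 0xac, 0x17, 0xa1, 0x96, 0x6c]
t2 = [0x6c, 0x96, 0xa1, 0x17, 0xac, 0xa1, 0xbd, 0x86]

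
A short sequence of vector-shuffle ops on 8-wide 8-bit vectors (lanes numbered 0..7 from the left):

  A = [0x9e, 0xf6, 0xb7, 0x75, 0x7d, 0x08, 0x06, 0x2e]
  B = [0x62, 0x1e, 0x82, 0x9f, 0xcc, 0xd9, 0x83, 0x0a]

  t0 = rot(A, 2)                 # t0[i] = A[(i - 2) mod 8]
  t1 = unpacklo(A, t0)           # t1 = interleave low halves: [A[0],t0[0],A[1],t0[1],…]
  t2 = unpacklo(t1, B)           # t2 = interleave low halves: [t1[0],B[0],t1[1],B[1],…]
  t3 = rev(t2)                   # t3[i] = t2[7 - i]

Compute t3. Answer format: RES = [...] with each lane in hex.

  t0: 06 2e 9e f6 b7 75 7d 08
  t1: 9e 06 f6 2e b7 9e 75 f6
  t2: 9e 62 06 1e f6 82 2e 9f
  t3: 9f 2e 82 f6 1e 06 62 9e

RES = [0x9f, 0x2e, 0x82, 0xf6, 0x1e, 0x06, 0x62, 0x9e]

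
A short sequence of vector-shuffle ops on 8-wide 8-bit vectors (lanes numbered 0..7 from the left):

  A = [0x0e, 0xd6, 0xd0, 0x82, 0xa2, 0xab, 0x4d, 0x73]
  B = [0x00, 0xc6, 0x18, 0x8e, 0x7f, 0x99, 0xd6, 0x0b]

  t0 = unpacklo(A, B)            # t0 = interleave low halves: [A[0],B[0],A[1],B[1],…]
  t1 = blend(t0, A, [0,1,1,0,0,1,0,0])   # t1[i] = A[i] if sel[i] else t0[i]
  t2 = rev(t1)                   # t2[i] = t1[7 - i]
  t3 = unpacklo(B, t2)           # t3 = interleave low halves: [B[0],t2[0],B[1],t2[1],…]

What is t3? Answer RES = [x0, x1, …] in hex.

  t0: 0e 00 d6 c6 d0 18 82 8e
  t1: 0e d6 d0 c6 d0 ab 82 8e
  t2: 8e 82 ab d0 c6 d0 d6 0e
  t3: 00 8e c6 82 18 ab 8e d0

RES = [ 0x00  0x8e  0xc6  0x82  0x18  0xab  0x8e  0xd0 ]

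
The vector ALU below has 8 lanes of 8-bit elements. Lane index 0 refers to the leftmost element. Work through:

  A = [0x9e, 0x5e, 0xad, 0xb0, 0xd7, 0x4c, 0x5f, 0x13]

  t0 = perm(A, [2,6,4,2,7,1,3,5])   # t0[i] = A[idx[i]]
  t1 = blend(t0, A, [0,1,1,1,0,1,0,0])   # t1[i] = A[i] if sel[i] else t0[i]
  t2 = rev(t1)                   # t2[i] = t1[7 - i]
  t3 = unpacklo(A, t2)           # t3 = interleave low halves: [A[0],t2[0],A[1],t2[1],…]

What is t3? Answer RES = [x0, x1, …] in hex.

t0 = [0xad, 0x5f, 0xd7, 0xad, 0x13, 0x5e, 0xb0, 0x4c]
t1 = [0xad, 0x5e, 0xad, 0xb0, 0x13, 0x4c, 0xb0, 0x4c]
t2 = [0x4c, 0xb0, 0x4c, 0x13, 0xb0, 0xad, 0x5e, 0xad]
t3 = [0x9e, 0x4c, 0x5e, 0xb0, 0xad, 0x4c, 0xb0, 0x13]

RES = [0x9e, 0x4c, 0x5e, 0xb0, 0xad, 0x4c, 0xb0, 0x13]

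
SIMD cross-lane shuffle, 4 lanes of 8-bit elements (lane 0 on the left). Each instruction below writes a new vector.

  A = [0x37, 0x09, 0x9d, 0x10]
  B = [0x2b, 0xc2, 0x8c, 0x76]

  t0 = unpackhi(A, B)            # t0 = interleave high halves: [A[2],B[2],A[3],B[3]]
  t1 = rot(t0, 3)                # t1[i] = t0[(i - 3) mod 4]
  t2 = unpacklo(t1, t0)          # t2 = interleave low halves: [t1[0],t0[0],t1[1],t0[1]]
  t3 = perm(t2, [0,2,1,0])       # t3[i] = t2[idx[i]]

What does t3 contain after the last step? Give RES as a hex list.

  t0: 9d 8c 10 76
  t1: 8c 10 76 9d
  t2: 8c 9d 10 8c
  t3: 8c 10 9d 8c

RES = [0x8c, 0x10, 0x9d, 0x8c]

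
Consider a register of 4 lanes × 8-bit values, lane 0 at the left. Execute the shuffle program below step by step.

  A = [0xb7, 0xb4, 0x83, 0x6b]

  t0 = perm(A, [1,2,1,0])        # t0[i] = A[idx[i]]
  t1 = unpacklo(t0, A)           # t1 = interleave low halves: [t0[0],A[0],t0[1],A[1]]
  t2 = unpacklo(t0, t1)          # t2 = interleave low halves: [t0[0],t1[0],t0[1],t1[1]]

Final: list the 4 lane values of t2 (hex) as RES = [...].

  t0: b4 83 b4 b7
  t1: b4 b7 83 b4
  t2: b4 b4 83 b7

RES = [0xb4, 0xb4, 0x83, 0xb7]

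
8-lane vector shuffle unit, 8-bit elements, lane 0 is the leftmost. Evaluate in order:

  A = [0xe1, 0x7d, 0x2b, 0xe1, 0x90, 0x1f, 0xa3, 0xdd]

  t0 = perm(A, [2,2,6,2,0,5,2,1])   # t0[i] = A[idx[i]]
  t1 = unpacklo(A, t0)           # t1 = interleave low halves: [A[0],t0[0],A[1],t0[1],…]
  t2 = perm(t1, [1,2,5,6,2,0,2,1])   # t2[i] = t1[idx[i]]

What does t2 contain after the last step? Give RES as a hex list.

RES = [ 0x2b  0x7d  0xa3  0xe1  0x7d  0xe1  0x7d  0x2b ]

→ t0 |2b|2b|a3|2b|e1|1f|2b|7d|
→ t1 |e1|2b|7d|2b|2b|a3|e1|2b|
→ t2 |2b|7d|a3|e1|7d|e1|7d|2b|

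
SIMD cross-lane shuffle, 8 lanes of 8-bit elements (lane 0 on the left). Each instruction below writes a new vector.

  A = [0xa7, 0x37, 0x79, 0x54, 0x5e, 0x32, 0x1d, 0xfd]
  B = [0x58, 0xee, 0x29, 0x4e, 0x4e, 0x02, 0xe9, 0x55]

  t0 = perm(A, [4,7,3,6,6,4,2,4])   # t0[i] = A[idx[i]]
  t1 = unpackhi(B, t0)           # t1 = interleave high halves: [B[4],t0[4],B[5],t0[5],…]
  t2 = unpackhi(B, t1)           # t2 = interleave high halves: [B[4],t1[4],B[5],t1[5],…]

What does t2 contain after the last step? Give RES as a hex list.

RES = [ 0x4e  0xe9  0x02  0x79  0xe9  0x55  0x55  0x5e ]

t0 = [0x5e, 0xfd, 0x54, 0x1d, 0x1d, 0x5e, 0x79, 0x5e]
t1 = [0x4e, 0x1d, 0x02, 0x5e, 0xe9, 0x79, 0x55, 0x5e]
t2 = [0x4e, 0xe9, 0x02, 0x79, 0xe9, 0x55, 0x55, 0x5e]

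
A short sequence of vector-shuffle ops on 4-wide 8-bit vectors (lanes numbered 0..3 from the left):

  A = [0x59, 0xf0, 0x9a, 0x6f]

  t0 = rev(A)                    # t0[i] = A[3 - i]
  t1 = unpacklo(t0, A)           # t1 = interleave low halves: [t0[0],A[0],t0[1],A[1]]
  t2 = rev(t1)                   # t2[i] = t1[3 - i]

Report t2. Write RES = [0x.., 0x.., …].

t0 = [0x6f, 0x9a, 0xf0, 0x59]
t1 = [0x6f, 0x59, 0x9a, 0xf0]
t2 = [0xf0, 0x9a, 0x59, 0x6f]

RES = [ 0xf0  0x9a  0x59  0x6f ]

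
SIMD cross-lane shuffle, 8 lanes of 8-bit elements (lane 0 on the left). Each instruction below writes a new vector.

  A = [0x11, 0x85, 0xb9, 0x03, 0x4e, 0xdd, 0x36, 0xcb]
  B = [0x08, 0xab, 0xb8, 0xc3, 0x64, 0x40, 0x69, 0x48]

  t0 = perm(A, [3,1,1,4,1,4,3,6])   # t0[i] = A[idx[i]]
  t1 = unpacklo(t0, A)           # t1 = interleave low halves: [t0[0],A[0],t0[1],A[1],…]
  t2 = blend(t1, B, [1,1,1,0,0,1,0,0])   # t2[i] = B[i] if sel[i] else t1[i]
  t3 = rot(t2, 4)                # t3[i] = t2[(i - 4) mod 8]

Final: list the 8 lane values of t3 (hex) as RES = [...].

RES = [0x85, 0x40, 0x4e, 0x03, 0x08, 0xab, 0xb8, 0x85]

t0 = [0x03, 0x85, 0x85, 0x4e, 0x85, 0x4e, 0x03, 0x36]
t1 = [0x03, 0x11, 0x85, 0x85, 0x85, 0xb9, 0x4e, 0x03]
t2 = [0x08, 0xab, 0xb8, 0x85, 0x85, 0x40, 0x4e, 0x03]
t3 = [0x85, 0x40, 0x4e, 0x03, 0x08, 0xab, 0xb8, 0x85]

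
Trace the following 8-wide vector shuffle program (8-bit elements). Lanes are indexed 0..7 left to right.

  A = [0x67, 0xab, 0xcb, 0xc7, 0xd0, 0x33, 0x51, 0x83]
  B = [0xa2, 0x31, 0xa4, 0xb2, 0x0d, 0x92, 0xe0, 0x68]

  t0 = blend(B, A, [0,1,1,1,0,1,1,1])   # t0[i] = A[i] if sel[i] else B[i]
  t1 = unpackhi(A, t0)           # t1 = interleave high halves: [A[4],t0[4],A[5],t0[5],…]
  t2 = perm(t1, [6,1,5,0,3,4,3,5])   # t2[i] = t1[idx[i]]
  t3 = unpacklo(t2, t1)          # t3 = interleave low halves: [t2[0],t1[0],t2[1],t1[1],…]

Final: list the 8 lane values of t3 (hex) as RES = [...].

RES = [0x83, 0xd0, 0x0d, 0x0d, 0x51, 0x33, 0xd0, 0x33]

  t0: a2 ab cb c7 0d 33 51 83
  t1: d0 0d 33 33 51 51 83 83
  t2: 83 0d 51 d0 33 51 33 51
  t3: 83 d0 0d 0d 51 33 d0 33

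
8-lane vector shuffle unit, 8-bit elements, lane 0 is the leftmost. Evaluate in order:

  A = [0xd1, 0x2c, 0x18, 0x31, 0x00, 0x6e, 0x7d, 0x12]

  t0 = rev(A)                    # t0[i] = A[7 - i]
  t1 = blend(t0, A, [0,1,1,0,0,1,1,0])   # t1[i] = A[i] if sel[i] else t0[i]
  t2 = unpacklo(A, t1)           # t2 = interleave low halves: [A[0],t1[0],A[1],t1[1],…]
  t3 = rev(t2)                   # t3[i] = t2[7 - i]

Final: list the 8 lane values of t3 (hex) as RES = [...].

RES = [ 0x00  0x31  0x18  0x18  0x2c  0x2c  0x12  0xd1 ]

  t0: 12 7d 6e 00 31 18 2c d1
  t1: 12 2c 18 00 31 6e 7d d1
  t2: d1 12 2c 2c 18 18 31 00
  t3: 00 31 18 18 2c 2c 12 d1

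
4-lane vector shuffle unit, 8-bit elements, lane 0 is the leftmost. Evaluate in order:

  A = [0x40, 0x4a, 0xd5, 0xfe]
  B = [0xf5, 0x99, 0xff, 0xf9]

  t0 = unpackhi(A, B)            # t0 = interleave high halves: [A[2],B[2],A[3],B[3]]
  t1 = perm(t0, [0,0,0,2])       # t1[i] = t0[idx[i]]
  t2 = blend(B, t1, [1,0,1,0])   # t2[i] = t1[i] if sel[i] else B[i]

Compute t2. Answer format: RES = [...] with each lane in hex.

t0 = [0xd5, 0xff, 0xfe, 0xf9]
t1 = [0xd5, 0xd5, 0xd5, 0xfe]
t2 = [0xd5, 0x99, 0xd5, 0xf9]

RES = [ 0xd5  0x99  0xd5  0xf9 ]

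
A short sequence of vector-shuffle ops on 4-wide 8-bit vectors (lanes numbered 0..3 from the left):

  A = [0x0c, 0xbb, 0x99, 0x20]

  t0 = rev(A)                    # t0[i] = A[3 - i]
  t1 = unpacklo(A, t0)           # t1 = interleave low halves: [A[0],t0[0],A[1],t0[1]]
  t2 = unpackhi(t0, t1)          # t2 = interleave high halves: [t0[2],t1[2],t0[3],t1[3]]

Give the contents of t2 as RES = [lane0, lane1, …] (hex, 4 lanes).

t0 = [0x20, 0x99, 0xbb, 0x0c]
t1 = [0x0c, 0x20, 0xbb, 0x99]
t2 = [0xbb, 0xbb, 0x0c, 0x99]

RES = [ 0xbb  0xbb  0x0c  0x99 ]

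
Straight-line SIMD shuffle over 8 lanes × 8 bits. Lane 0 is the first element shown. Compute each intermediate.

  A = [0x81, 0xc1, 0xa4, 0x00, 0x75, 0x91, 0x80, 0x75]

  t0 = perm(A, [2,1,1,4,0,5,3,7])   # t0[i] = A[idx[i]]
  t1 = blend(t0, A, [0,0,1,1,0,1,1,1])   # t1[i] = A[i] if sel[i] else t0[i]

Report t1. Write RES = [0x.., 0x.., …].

RES = [0xa4, 0xc1, 0xa4, 0x00, 0x81, 0x91, 0x80, 0x75]

→ t0 |a4|c1|c1|75|81|91|00|75|
→ t1 |a4|c1|a4|00|81|91|80|75|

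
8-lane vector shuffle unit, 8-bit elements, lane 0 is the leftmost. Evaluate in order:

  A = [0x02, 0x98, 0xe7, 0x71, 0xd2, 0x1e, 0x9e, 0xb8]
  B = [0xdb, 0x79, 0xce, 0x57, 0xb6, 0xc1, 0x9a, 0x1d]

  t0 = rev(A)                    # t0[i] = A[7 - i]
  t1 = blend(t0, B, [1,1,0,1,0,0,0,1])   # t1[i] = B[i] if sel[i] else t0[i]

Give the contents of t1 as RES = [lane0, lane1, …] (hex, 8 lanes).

RES = [0xdb, 0x79, 0x1e, 0x57, 0x71, 0xe7, 0x98, 0x1d]

  t0: b8 9e 1e d2 71 e7 98 02
  t1: db 79 1e 57 71 e7 98 1d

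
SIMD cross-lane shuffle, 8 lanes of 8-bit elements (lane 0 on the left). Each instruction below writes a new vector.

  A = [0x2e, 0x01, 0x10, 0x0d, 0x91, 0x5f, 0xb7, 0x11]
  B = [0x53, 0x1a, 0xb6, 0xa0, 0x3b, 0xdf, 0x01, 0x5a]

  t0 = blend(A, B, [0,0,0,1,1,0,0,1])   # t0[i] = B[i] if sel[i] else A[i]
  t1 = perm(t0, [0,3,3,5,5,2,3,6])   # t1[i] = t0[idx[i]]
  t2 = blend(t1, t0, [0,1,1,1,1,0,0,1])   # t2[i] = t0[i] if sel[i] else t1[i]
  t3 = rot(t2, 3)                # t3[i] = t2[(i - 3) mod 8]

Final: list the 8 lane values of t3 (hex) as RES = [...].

RES = [0x10, 0xa0, 0x5a, 0x2e, 0x01, 0x10, 0xa0, 0x3b]

→ t0 |2e|01|10|a0|3b|5f|b7|5a|
→ t1 |2e|a0|a0|5f|5f|10|a0|b7|
→ t2 |2e|01|10|a0|3b|10|a0|5a|
→ t3 |10|a0|5a|2e|01|10|a0|3b|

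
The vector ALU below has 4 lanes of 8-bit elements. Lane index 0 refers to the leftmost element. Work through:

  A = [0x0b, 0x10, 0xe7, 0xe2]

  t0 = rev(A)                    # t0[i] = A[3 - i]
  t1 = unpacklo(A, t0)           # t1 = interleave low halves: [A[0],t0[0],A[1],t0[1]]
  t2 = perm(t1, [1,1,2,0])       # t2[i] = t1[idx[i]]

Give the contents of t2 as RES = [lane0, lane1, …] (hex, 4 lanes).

  t0: e2 e7 10 0b
  t1: 0b e2 10 e7
  t2: e2 e2 10 0b

RES = [ 0xe2  0xe2  0x10  0x0b ]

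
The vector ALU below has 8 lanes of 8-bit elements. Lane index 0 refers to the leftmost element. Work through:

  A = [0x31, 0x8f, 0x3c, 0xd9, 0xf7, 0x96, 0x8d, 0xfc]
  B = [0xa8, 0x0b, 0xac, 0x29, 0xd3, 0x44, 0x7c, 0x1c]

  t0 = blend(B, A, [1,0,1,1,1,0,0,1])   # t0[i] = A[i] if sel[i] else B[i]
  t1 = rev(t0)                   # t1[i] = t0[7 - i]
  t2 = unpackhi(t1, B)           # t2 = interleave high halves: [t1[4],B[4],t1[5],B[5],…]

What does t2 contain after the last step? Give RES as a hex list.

→ t0 |31|0b|3c|d9|f7|44|7c|fc|
→ t1 |fc|7c|44|f7|d9|3c|0b|31|
→ t2 |d9|d3|3c|44|0b|7c|31|1c|

RES = [0xd9, 0xd3, 0x3c, 0x44, 0x0b, 0x7c, 0x31, 0x1c]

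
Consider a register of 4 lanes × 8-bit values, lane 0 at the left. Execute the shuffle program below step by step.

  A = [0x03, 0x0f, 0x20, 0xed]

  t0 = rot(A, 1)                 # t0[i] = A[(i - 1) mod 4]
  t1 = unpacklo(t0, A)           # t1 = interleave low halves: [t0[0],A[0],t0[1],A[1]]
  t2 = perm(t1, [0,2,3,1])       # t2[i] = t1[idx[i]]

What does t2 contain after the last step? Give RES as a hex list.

RES = [0xed, 0x03, 0x0f, 0x03]

t0 = [0xed, 0x03, 0x0f, 0x20]
t1 = [0xed, 0x03, 0x03, 0x0f]
t2 = [0xed, 0x03, 0x0f, 0x03]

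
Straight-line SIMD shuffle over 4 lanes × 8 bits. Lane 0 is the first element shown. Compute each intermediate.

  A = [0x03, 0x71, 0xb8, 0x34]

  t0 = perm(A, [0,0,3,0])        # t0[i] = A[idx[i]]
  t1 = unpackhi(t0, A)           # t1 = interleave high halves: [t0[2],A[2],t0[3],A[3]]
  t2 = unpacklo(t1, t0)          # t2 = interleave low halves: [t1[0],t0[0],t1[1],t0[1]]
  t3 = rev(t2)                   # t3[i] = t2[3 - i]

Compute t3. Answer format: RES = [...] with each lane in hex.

→ t0 |03|03|34|03|
→ t1 |34|b8|03|34|
→ t2 |34|03|b8|03|
→ t3 |03|b8|03|34|

RES = [ 0x03  0xb8  0x03  0x34 ]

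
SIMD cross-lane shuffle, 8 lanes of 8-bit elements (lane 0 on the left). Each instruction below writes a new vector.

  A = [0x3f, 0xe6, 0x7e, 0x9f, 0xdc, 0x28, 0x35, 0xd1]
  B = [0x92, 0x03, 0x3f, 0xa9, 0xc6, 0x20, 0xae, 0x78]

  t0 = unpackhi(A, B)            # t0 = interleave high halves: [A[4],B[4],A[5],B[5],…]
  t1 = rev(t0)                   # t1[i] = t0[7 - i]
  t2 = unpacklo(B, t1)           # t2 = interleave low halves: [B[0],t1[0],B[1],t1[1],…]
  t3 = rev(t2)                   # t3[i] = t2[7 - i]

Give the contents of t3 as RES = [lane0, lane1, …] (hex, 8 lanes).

  t0: dc c6 28 20 35 ae d1 78
  t1: 78 d1 ae 35 20 28 c6 dc
  t2: 92 78 03 d1 3f ae a9 35
  t3: 35 a9 ae 3f d1 03 78 92

RES = [0x35, 0xa9, 0xae, 0x3f, 0xd1, 0x03, 0x78, 0x92]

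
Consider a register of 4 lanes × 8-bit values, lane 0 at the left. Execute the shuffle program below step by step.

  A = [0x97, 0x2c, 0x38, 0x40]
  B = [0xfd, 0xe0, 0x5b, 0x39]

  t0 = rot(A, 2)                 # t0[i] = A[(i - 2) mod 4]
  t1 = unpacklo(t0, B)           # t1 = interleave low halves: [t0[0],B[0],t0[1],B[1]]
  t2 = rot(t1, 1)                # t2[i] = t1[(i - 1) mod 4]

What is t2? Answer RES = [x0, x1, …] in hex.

t0 = [0x38, 0x40, 0x97, 0x2c]
t1 = [0x38, 0xfd, 0x40, 0xe0]
t2 = [0xe0, 0x38, 0xfd, 0x40]

RES = [ 0xe0  0x38  0xfd  0x40 ]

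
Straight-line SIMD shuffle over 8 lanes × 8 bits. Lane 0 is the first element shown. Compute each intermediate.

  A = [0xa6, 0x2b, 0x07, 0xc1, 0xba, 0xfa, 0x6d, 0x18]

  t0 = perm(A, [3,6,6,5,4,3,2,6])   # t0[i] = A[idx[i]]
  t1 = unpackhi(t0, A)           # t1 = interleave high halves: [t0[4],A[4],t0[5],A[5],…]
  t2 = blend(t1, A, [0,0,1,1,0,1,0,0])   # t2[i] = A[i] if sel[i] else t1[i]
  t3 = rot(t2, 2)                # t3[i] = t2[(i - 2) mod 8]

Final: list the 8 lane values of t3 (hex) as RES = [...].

RES = [0x6d, 0x18, 0xba, 0xba, 0x07, 0xc1, 0x07, 0xfa]

t0 = [0xc1, 0x6d, 0x6d, 0xfa, 0xba, 0xc1, 0x07, 0x6d]
t1 = [0xba, 0xba, 0xc1, 0xfa, 0x07, 0x6d, 0x6d, 0x18]
t2 = [0xba, 0xba, 0x07, 0xc1, 0x07, 0xfa, 0x6d, 0x18]
t3 = [0x6d, 0x18, 0xba, 0xba, 0x07, 0xc1, 0x07, 0xfa]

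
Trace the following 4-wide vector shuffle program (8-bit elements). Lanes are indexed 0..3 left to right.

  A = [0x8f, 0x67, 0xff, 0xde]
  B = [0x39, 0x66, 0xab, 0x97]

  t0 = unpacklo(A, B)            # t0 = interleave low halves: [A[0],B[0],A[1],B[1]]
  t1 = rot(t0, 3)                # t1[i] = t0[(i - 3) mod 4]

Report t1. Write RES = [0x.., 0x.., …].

RES = [0x39, 0x67, 0x66, 0x8f]

t0 = [0x8f, 0x39, 0x67, 0x66]
t1 = [0x39, 0x67, 0x66, 0x8f]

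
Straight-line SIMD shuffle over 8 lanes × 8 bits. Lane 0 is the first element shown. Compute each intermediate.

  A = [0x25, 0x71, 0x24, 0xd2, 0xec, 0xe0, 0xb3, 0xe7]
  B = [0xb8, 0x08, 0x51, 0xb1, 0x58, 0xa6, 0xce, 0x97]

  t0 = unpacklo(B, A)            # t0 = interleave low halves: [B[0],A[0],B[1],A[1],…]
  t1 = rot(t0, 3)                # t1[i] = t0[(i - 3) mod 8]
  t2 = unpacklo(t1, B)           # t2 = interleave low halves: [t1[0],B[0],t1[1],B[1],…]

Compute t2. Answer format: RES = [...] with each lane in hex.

→ t0 |b8|25|08|71|51|24|b1|d2|
→ t1 |24|b1|d2|b8|25|08|71|51|
→ t2 |24|b8|b1|08|d2|51|b8|b1|

RES = [ 0x24  0xb8  0xb1  0x08  0xd2  0x51  0xb8  0xb1 ]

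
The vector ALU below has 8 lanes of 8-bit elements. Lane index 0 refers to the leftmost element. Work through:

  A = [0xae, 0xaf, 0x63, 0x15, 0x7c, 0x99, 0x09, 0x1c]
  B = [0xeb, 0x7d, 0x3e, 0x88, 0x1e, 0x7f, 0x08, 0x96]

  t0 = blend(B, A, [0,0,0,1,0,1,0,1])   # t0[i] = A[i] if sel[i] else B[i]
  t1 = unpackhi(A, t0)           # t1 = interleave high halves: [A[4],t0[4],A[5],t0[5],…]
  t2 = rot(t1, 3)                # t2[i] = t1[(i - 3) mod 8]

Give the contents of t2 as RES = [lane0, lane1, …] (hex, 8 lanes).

  t0: eb 7d 3e 15 1e 99 08 1c
  t1: 7c 1e 99 99 09 08 1c 1c
  t2: 08 1c 1c 7c 1e 99 99 09

RES = [ 0x08  0x1c  0x1c  0x7c  0x1e  0x99  0x99  0x09 ]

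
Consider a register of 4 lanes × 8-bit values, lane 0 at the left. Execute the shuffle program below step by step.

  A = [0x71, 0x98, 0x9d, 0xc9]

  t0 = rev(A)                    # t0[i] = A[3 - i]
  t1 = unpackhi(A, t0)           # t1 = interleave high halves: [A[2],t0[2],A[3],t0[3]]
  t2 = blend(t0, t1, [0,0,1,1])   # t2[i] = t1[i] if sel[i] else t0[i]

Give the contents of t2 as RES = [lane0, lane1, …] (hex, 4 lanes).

t0 = [0xc9, 0x9d, 0x98, 0x71]
t1 = [0x9d, 0x98, 0xc9, 0x71]
t2 = [0xc9, 0x9d, 0xc9, 0x71]

RES = [ 0xc9  0x9d  0xc9  0x71 ]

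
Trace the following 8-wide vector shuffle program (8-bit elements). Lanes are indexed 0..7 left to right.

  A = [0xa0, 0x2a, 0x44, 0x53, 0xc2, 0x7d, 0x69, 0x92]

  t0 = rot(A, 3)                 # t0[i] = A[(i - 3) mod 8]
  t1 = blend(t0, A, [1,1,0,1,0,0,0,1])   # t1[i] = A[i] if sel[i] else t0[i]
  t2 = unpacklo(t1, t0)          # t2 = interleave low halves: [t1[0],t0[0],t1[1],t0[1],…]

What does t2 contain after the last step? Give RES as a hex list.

→ t0 |7d|69|92|a0|2a|44|53|c2|
→ t1 |a0|2a|92|53|2a|44|53|92|
→ t2 |a0|7d|2a|69|92|92|53|a0|

RES = [0xa0, 0x7d, 0x2a, 0x69, 0x92, 0x92, 0x53, 0xa0]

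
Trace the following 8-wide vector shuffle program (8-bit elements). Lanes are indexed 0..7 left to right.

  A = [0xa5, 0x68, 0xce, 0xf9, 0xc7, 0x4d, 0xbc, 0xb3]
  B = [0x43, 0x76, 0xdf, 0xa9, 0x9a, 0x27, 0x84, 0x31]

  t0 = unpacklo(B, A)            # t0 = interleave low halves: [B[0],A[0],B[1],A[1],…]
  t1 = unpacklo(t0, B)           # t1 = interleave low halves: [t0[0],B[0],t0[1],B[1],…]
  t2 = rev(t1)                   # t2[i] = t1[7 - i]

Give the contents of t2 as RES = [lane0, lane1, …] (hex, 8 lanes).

→ t0 |43|a5|76|68|df|ce|a9|f9|
→ t1 |43|43|a5|76|76|df|68|a9|
→ t2 |a9|68|df|76|76|a5|43|43|

RES = [0xa9, 0x68, 0xdf, 0x76, 0x76, 0xa5, 0x43, 0x43]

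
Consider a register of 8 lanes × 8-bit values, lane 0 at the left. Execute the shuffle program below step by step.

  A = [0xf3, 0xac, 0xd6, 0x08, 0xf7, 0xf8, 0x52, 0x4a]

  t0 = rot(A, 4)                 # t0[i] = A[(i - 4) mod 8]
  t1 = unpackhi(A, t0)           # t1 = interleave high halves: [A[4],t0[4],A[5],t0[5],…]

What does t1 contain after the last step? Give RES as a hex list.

→ t0 |f7|f8|52|4a|f3|ac|d6|08|
→ t1 |f7|f3|f8|ac|52|d6|4a|08|

RES = [0xf7, 0xf3, 0xf8, 0xac, 0x52, 0xd6, 0x4a, 0x08]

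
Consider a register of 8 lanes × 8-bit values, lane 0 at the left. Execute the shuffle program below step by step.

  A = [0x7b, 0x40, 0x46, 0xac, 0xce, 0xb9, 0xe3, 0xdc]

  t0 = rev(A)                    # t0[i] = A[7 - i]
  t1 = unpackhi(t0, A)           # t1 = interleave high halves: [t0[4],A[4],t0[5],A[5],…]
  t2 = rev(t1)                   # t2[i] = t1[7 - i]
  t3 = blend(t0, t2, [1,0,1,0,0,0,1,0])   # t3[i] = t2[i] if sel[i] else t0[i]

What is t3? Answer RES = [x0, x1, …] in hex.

→ t0 |dc|e3|b9|ce|ac|46|40|7b|
→ t1 |ac|ce|46|b9|40|e3|7b|dc|
→ t2 |dc|7b|e3|40|b9|46|ce|ac|
→ t3 |dc|e3|e3|ce|ac|46|ce|7b|

RES = [ 0xdc  0xe3  0xe3  0xce  0xac  0x46  0xce  0x7b ]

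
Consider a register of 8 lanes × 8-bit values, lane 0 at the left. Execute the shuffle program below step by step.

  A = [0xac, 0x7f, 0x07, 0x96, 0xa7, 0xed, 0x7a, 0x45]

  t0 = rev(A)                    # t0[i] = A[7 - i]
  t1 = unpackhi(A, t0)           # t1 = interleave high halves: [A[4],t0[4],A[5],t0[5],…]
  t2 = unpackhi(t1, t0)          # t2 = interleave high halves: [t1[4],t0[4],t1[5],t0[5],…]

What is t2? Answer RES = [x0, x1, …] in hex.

RES = [ 0x7a  0x96  0x7f  0x07  0x45  0x7f  0xac  0xac ]

  t0: 45 7a ed a7 96 07 7f ac
  t1: a7 96 ed 07 7a 7f 45 ac
  t2: 7a 96 7f 07 45 7f ac ac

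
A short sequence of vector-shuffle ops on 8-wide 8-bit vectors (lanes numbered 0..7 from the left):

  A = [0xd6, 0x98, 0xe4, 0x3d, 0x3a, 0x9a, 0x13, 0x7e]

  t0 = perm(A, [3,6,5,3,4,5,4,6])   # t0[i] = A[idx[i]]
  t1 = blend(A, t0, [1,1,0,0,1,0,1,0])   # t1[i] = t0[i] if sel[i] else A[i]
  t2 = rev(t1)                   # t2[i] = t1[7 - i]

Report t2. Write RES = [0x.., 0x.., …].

RES = [0x7e, 0x3a, 0x9a, 0x3a, 0x3d, 0xe4, 0x13, 0x3d]

t0 = [0x3d, 0x13, 0x9a, 0x3d, 0x3a, 0x9a, 0x3a, 0x13]
t1 = [0x3d, 0x13, 0xe4, 0x3d, 0x3a, 0x9a, 0x3a, 0x7e]
t2 = [0x7e, 0x3a, 0x9a, 0x3a, 0x3d, 0xe4, 0x13, 0x3d]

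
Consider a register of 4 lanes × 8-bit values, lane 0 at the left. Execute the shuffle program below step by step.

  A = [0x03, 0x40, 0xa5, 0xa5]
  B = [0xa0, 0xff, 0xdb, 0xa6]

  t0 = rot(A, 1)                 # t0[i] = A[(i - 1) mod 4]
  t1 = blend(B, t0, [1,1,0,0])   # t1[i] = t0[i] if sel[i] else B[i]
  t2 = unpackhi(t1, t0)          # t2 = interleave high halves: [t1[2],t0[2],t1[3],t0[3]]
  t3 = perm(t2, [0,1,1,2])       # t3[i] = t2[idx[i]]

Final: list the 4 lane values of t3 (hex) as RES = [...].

RES = [0xdb, 0x40, 0x40, 0xa6]

t0 = [0xa5, 0x03, 0x40, 0xa5]
t1 = [0xa5, 0x03, 0xdb, 0xa6]
t2 = [0xdb, 0x40, 0xa6, 0xa5]
t3 = [0xdb, 0x40, 0x40, 0xa6]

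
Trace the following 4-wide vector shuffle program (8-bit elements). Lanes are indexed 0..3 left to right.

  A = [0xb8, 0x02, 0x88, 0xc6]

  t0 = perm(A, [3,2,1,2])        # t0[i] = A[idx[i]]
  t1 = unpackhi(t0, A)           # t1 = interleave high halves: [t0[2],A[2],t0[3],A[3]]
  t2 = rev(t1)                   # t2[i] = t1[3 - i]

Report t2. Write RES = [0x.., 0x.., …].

RES = [0xc6, 0x88, 0x88, 0x02]

t0 = [0xc6, 0x88, 0x02, 0x88]
t1 = [0x02, 0x88, 0x88, 0xc6]
t2 = [0xc6, 0x88, 0x88, 0x02]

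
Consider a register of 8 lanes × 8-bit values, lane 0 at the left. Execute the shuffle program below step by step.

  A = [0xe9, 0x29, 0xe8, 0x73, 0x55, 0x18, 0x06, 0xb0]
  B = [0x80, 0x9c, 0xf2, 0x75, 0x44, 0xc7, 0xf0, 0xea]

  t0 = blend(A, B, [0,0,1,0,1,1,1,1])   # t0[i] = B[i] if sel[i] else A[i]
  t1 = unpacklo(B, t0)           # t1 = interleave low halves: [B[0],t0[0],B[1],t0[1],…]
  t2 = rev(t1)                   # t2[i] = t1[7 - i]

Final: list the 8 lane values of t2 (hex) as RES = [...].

→ t0 |e9|29|f2|73|44|c7|f0|ea|
→ t1 |80|e9|9c|29|f2|f2|75|73|
→ t2 |73|75|f2|f2|29|9c|e9|80|

RES = [0x73, 0x75, 0xf2, 0xf2, 0x29, 0x9c, 0xe9, 0x80]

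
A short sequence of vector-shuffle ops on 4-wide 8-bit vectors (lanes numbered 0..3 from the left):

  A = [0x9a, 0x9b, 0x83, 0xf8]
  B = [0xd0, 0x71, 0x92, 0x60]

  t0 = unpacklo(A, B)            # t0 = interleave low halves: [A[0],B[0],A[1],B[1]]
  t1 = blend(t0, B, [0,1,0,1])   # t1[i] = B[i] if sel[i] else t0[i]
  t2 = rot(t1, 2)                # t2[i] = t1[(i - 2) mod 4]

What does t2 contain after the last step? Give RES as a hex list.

t0 = [0x9a, 0xd0, 0x9b, 0x71]
t1 = [0x9a, 0x71, 0x9b, 0x60]
t2 = [0x9b, 0x60, 0x9a, 0x71]

RES = [ 0x9b  0x60  0x9a  0x71 ]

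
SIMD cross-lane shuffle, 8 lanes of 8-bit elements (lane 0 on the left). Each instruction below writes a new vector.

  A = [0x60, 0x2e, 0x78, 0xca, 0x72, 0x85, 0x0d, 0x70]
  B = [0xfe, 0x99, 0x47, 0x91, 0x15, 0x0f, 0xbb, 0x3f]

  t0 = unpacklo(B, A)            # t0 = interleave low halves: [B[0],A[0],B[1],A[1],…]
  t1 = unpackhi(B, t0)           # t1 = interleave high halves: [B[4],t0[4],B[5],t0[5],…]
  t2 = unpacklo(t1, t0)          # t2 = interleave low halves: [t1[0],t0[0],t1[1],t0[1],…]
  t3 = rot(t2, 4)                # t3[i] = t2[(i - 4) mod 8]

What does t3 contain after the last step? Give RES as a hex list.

RES = [ 0x0f  0x99  0x78  0x2e  0x15  0xfe  0x47  0x60 ]

→ t0 |fe|60|99|2e|47|78|91|ca|
→ t1 |15|47|0f|78|bb|91|3f|ca|
→ t2 |15|fe|47|60|0f|99|78|2e|
→ t3 |0f|99|78|2e|15|fe|47|60|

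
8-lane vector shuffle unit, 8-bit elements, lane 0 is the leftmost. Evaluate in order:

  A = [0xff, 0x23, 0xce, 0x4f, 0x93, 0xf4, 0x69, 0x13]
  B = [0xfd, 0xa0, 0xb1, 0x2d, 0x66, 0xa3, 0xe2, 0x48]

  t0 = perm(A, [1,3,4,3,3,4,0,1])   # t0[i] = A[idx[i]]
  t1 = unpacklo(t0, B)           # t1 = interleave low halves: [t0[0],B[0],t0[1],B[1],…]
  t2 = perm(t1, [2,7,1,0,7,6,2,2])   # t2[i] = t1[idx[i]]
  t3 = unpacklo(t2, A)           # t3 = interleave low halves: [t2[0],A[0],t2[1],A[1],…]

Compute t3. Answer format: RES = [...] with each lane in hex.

RES = [0x4f, 0xff, 0x2d, 0x23, 0xfd, 0xce, 0x23, 0x4f]

→ t0 |23|4f|93|4f|4f|93|ff|23|
→ t1 |23|fd|4f|a0|93|b1|4f|2d|
→ t2 |4f|2d|fd|23|2d|4f|4f|4f|
→ t3 |4f|ff|2d|23|fd|ce|23|4f|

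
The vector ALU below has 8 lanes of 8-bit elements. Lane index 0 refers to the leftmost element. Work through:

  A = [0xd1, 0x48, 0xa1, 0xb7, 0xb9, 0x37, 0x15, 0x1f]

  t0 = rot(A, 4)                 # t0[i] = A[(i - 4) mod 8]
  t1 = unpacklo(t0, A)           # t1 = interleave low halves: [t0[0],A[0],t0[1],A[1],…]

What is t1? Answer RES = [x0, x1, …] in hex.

RES = [0xb9, 0xd1, 0x37, 0x48, 0x15, 0xa1, 0x1f, 0xb7]

  t0: b9 37 15 1f d1 48 a1 b7
  t1: b9 d1 37 48 15 a1 1f b7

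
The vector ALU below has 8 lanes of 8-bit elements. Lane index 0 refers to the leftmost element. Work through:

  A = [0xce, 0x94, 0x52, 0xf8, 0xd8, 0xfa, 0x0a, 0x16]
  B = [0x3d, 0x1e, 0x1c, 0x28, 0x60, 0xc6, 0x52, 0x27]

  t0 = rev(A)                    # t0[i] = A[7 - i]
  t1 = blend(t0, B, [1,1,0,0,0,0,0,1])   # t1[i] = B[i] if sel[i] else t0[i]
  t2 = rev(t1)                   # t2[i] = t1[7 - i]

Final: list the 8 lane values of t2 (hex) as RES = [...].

→ t0 |16|0a|fa|d8|f8|52|94|ce|
→ t1 |3d|1e|fa|d8|f8|52|94|27|
→ t2 |27|94|52|f8|d8|fa|1e|3d|

RES = [0x27, 0x94, 0x52, 0xf8, 0xd8, 0xfa, 0x1e, 0x3d]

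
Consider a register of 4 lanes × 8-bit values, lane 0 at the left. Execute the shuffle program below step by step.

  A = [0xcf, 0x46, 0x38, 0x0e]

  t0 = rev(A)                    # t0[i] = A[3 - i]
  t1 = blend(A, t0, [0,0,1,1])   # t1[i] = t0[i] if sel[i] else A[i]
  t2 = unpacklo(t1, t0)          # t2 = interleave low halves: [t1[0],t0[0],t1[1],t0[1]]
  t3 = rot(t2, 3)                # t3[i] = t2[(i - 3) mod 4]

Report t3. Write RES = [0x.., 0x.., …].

RES = [0x0e, 0x46, 0x38, 0xcf]

t0 = [0x0e, 0x38, 0x46, 0xcf]
t1 = [0xcf, 0x46, 0x46, 0xcf]
t2 = [0xcf, 0x0e, 0x46, 0x38]
t3 = [0x0e, 0x46, 0x38, 0xcf]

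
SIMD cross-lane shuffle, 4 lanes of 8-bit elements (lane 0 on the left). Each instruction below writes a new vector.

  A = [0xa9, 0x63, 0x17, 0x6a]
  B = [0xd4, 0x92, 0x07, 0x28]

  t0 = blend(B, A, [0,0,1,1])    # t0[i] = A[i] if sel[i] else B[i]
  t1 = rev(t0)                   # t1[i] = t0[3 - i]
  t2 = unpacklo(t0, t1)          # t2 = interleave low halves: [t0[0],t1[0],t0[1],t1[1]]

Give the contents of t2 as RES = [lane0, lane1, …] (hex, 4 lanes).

  t0: d4 92 17 6a
  t1: 6a 17 92 d4
  t2: d4 6a 92 17

RES = [ 0xd4  0x6a  0x92  0x17 ]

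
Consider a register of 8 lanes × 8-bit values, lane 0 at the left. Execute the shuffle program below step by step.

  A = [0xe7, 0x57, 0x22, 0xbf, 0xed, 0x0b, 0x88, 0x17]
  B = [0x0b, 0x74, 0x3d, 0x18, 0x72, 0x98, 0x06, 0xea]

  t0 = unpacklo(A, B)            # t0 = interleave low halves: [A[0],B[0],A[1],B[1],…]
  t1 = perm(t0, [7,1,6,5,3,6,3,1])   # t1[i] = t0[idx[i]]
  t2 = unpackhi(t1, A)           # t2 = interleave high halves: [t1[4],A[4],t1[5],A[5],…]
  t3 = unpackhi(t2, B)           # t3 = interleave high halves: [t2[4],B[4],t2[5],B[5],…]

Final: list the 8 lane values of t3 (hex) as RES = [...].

RES = [ 0x74  0x72  0x88  0x98  0x0b  0x06  0x17  0xea ]

t0 = [0xe7, 0x0b, 0x57, 0x74, 0x22, 0x3d, 0xbf, 0x18]
t1 = [0x18, 0x0b, 0xbf, 0x3d, 0x74, 0xbf, 0x74, 0x0b]
t2 = [0x74, 0xed, 0xbf, 0x0b, 0x74, 0x88, 0x0b, 0x17]
t3 = [0x74, 0x72, 0x88, 0x98, 0x0b, 0x06, 0x17, 0xea]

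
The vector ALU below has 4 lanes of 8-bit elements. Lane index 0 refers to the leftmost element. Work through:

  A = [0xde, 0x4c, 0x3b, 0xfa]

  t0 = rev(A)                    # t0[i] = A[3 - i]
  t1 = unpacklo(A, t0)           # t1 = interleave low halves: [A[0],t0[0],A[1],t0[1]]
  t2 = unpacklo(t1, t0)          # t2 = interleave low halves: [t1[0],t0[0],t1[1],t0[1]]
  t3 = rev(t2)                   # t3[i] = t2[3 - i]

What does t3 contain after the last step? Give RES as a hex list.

  t0: fa 3b 4c de
  t1: de fa 4c 3b
  t2: de fa fa 3b
  t3: 3b fa fa de

RES = [0x3b, 0xfa, 0xfa, 0xde]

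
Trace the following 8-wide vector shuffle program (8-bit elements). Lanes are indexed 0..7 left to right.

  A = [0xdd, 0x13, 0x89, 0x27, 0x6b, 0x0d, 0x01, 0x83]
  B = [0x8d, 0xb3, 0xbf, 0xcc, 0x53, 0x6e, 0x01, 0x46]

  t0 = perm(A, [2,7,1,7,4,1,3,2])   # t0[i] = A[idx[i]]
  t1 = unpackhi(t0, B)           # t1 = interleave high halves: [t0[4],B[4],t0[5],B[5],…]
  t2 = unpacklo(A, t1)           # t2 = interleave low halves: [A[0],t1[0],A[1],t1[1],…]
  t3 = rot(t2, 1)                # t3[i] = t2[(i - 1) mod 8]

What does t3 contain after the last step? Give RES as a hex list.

t0 = [0x89, 0x83, 0x13, 0x83, 0x6b, 0x13, 0x27, 0x89]
t1 = [0x6b, 0x53, 0x13, 0x6e, 0x27, 0x01, 0x89, 0x46]
t2 = [0xdd, 0x6b, 0x13, 0x53, 0x89, 0x13, 0x27, 0x6e]
t3 = [0x6e, 0xdd, 0x6b, 0x13, 0x53, 0x89, 0x13, 0x27]

RES = [ 0x6e  0xdd  0x6b  0x13  0x53  0x89  0x13  0x27 ]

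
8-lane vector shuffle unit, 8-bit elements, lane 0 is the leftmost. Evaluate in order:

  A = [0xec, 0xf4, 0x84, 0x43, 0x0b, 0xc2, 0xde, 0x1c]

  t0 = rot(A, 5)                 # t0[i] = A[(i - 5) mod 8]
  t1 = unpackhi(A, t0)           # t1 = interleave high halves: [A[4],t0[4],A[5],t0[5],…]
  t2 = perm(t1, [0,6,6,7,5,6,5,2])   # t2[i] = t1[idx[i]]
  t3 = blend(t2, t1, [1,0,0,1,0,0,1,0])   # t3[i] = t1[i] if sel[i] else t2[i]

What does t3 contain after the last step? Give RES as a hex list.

→ t0 |43|0b|c2|de|1c|ec|f4|84|
→ t1 |0b|1c|c2|ec|de|f4|1c|84|
→ t2 |0b|1c|1c|84|f4|1c|f4|c2|
→ t3 |0b|1c|1c|ec|f4|1c|1c|c2|

RES = [ 0x0b  0x1c  0x1c  0xec  0xf4  0x1c  0x1c  0xc2 ]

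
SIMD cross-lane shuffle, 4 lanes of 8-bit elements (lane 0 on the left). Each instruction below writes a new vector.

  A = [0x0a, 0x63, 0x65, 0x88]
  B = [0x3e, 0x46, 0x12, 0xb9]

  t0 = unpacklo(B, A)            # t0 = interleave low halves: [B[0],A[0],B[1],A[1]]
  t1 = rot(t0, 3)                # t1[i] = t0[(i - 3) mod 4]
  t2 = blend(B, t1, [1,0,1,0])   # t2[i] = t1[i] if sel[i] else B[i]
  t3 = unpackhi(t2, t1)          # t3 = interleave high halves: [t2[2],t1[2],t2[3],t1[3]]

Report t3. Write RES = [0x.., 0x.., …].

RES = [0x63, 0x63, 0xb9, 0x3e]

→ t0 |3e|0a|46|63|
→ t1 |0a|46|63|3e|
→ t2 |0a|46|63|b9|
→ t3 |63|63|b9|3e|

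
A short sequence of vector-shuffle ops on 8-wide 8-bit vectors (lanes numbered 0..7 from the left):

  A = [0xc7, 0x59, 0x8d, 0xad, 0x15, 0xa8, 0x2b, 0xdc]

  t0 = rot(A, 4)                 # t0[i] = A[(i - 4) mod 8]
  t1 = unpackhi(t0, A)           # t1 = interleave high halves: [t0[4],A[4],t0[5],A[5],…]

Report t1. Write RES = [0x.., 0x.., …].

→ t0 |15|a8|2b|dc|c7|59|8d|ad|
→ t1 |c7|15|59|a8|8d|2b|ad|dc|

RES = [0xc7, 0x15, 0x59, 0xa8, 0x8d, 0x2b, 0xad, 0xdc]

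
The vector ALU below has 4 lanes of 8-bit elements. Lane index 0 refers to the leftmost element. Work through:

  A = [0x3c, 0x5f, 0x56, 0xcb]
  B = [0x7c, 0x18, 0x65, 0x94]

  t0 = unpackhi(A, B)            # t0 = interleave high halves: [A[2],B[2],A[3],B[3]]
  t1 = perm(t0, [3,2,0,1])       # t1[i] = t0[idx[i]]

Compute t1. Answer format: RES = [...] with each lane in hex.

→ t0 |56|65|cb|94|
→ t1 |94|cb|56|65|

RES = [0x94, 0xcb, 0x56, 0x65]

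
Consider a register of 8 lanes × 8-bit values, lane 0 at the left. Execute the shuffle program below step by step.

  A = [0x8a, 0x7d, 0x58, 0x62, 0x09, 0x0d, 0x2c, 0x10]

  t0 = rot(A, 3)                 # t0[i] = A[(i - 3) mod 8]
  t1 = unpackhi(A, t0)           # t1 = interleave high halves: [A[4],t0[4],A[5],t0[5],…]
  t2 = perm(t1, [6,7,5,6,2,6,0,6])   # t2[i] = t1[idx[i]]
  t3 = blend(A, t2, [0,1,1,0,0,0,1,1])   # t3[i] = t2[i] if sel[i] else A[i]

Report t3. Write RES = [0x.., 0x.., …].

RES = [ 0x8a  0x09  0x62  0x62  0x09  0x0d  0x09  0x10 ]

→ t0 |0d|2c|10|8a|7d|58|62|09|
→ t1 |09|7d|0d|58|2c|62|10|09|
→ t2 |10|09|62|10|0d|10|09|10|
→ t3 |8a|09|62|62|09|0d|09|10|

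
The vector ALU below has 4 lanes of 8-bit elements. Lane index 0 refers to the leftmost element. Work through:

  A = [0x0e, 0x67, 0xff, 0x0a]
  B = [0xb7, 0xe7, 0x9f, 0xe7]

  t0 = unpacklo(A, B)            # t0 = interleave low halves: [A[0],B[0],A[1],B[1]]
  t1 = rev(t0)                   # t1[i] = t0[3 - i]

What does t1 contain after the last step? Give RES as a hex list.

→ t0 |0e|b7|67|e7|
→ t1 |e7|67|b7|0e|

RES = [0xe7, 0x67, 0xb7, 0x0e]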